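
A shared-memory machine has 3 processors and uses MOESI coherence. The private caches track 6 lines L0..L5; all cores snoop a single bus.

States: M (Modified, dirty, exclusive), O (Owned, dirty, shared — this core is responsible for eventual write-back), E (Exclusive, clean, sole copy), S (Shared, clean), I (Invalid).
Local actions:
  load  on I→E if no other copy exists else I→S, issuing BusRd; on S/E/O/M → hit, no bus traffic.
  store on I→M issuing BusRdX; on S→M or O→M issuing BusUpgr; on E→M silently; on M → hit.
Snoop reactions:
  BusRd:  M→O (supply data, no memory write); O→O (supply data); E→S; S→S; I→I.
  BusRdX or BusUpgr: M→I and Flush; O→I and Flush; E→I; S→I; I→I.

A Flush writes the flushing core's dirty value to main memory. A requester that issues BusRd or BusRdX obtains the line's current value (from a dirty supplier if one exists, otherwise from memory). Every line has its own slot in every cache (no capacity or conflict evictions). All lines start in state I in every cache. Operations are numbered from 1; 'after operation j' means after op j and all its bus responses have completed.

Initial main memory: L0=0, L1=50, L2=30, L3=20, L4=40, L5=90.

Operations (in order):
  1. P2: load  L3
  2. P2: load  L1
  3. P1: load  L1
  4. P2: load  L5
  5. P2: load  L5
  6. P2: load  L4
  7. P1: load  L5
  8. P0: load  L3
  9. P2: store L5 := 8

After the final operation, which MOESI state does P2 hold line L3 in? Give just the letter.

  op1 P2: load  L3 → I/I/E on L3; bus BusRd; mem=20
  op2 P2: load  L1 → I/I/E on L1; bus BusRd; mem=50
  op3 P1: load  L1 → I/S/S on L1; bus BusRd; mem=50
  op4 P2: load  L5 → I/I/E on L5; bus BusRd; mem=90
  op5 P2: load  L5 → I/I/E on L5; bus (none); mem=90
  op6 P2: load  L4 → I/I/E on L4; bus BusRd; mem=40
  op7 P1: load  L5 → I/S/S on L5; bus BusRd; mem=90
  op8 P0: load  L3 → S/I/S on L3; bus BusRd; mem=20
  op9 P2: store L5 := 8 → I/I/M on L5; bus BusUpgr; mem=90

state = S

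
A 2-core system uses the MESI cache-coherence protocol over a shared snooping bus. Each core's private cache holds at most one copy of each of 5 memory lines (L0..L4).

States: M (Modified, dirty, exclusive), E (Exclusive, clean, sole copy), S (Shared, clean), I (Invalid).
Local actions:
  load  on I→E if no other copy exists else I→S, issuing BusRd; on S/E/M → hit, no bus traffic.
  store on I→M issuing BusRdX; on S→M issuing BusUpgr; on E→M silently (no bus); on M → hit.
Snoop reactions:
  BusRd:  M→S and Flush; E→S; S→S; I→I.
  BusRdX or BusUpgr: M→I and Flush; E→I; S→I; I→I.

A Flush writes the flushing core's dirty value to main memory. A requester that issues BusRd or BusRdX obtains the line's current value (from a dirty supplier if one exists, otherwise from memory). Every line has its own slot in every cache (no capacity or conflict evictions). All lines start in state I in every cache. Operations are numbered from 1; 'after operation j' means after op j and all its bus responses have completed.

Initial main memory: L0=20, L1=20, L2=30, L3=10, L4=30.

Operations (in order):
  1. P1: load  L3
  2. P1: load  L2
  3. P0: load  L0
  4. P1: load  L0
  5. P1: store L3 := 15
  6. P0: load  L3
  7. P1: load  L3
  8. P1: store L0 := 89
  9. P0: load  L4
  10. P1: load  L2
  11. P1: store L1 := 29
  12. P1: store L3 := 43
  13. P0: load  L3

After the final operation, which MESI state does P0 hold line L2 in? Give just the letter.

[1] P1: load  L3 | P0:I, P1:E(10) | bus: BusRd
[2] P1: load  L2 | P0:I, P1:E(30) | bus: BusRd
[3] P0: load  L0 | P0:E(20), P1:I | bus: BusRd
[4] P1: load  L0 | P0:S(20), P1:S(20) | bus: BusRd
[5] P1: store L3 := 15 | P0:I, P1:M(15) | bus: none
[6] P0: load  L3 | P0:S(15), P1:S(15) | bus: BusRd,Flush
[7] P1: load  L3 | P0:S(15), P1:S(15) | bus: none
[8] P1: store L0 := 89 | P0:I, P1:M(89) | bus: BusUpgr
[9] P0: load  L4 | P0:E(30), P1:I | bus: BusRd
[10] P1: load  L2 | P0:I, P1:E(30) | bus: none
[11] P1: store L1 := 29 | P0:I, P1:M(29) | bus: BusRdX
[12] P1: store L3 := 43 | P0:I, P1:M(43) | bus: BusUpgr
[13] P0: load  L3 | P0:S(43), P1:S(43) | bus: BusRd,Flush

state = I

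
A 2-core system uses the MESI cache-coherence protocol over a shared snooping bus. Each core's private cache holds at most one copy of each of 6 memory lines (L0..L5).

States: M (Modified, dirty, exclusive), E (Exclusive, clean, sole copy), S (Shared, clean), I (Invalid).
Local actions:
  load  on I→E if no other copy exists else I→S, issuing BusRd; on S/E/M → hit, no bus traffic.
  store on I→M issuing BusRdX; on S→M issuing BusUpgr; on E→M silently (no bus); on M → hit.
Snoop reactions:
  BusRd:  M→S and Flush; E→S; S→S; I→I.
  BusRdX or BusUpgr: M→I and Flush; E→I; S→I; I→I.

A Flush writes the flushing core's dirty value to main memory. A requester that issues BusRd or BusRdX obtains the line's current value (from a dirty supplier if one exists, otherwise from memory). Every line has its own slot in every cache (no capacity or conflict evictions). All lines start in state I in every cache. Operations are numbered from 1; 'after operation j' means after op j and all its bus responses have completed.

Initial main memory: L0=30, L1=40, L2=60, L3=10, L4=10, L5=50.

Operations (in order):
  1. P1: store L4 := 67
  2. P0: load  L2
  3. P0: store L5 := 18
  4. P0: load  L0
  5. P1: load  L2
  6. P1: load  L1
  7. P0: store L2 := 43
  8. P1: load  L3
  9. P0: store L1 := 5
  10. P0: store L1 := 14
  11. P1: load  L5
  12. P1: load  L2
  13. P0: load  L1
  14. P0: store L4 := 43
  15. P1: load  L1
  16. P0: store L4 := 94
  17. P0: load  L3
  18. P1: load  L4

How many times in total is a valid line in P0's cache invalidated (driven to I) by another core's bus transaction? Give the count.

  op1 P1: store L4 := 67 → I/M on L4; bus BusRdX; mem=10
  op2 P0: load  L2 → E/I on L2; bus BusRd; mem=60
  op3 P0: store L5 := 18 → M/I on L5; bus BusRdX; mem=50
  op4 P0: load  L0 → E/I on L0; bus BusRd; mem=30
  op5 P1: load  L2 → S/S on L2; bus BusRd; mem=60
  op6 P1: load  L1 → I/E on L1; bus BusRd; mem=40
  op7 P0: store L2 := 43 → M/I on L2; bus BusUpgr; mem=60
  op8 P1: load  L3 → I/E on L3; bus BusRd; mem=10
  op9 P0: store L1 := 5 → M/I on L1; bus BusRdX; mem=40
  op10 P0: store L1 := 14 → M/I on L1; bus (none); mem=40
  op11 P1: load  L5 → S/S on L5; bus BusRd Flush; mem=18
  op12 P1: load  L2 → S/S on L2; bus BusRd Flush; mem=43
  op13 P0: load  L1 → M/I on L1; bus (none); mem=40
  op14 P0: store L4 := 43 → M/I on L4; bus BusRdX Flush; mem=67
  op15 P1: load  L1 → S/S on L1; bus BusRd Flush; mem=14
  op16 P0: store L4 := 94 → M/I on L4; bus (none); mem=67
  op17 P0: load  L3 → S/S on L3; bus BusRd; mem=10
  op18 P1: load  L4 → S/S on L4; bus BusRd Flush; mem=94

invalidations = 0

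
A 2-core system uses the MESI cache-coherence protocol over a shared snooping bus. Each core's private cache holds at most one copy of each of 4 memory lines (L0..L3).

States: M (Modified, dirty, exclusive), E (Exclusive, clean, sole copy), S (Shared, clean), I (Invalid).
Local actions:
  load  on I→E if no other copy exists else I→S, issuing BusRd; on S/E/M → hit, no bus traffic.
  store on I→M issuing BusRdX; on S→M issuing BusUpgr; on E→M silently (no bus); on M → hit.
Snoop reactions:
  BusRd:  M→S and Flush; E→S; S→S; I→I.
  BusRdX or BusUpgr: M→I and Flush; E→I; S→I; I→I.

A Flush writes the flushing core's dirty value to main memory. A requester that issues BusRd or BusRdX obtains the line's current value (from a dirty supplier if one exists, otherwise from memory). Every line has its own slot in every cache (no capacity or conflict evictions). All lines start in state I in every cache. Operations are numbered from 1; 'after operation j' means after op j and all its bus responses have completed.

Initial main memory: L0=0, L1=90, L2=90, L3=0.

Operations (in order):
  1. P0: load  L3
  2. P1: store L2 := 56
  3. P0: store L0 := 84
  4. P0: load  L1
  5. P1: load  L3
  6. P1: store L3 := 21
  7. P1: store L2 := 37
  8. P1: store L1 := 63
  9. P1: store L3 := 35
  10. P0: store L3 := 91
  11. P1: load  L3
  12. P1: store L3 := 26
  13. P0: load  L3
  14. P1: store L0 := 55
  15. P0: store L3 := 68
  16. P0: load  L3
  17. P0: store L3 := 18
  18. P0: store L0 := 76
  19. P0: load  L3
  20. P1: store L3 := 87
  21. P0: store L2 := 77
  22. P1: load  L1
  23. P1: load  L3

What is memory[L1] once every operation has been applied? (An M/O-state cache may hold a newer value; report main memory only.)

memory[L1] = 90

  op1 P0: load  L3 → E/I on L3; bus BusRd; mem=0
  op2 P1: store L2 := 56 → I/M on L2; bus BusRdX; mem=90
  op3 P0: store L0 := 84 → M/I on L0; bus BusRdX; mem=0
  op4 P0: load  L1 → E/I on L1; bus BusRd; mem=90
  op5 P1: load  L3 → S/S on L3; bus BusRd; mem=0
  op6 P1: store L3 := 21 → I/M on L3; bus BusUpgr; mem=0
  op7 P1: store L2 := 37 → I/M on L2; bus (none); mem=90
  op8 P1: store L1 := 63 → I/M on L1; bus BusRdX; mem=90
  op9 P1: store L3 := 35 → I/M on L3; bus (none); mem=0
  op10 P0: store L3 := 91 → M/I on L3; bus BusRdX Flush; mem=35
  op11 P1: load  L3 → S/S on L3; bus BusRd Flush; mem=91
  op12 P1: store L3 := 26 → I/M on L3; bus BusUpgr; mem=91
  op13 P0: load  L3 → S/S on L3; bus BusRd Flush; mem=26
  op14 P1: store L0 := 55 → I/M on L0; bus BusRdX Flush; mem=84
  op15 P0: store L3 := 68 → M/I on L3; bus BusUpgr; mem=26
  op16 P0: load  L3 → M/I on L3; bus (none); mem=26
  op17 P0: store L3 := 18 → M/I on L3; bus (none); mem=26
  op18 P0: store L0 := 76 → M/I on L0; bus BusRdX Flush; mem=55
  op19 P0: load  L3 → M/I on L3; bus (none); mem=26
  op20 P1: store L3 := 87 → I/M on L3; bus BusRdX Flush; mem=18
  op21 P0: store L2 := 77 → M/I on L2; bus BusRdX Flush; mem=37
  op22 P1: load  L1 → I/M on L1; bus (none); mem=90
  op23 P1: load  L3 → I/M on L3; bus (none); mem=18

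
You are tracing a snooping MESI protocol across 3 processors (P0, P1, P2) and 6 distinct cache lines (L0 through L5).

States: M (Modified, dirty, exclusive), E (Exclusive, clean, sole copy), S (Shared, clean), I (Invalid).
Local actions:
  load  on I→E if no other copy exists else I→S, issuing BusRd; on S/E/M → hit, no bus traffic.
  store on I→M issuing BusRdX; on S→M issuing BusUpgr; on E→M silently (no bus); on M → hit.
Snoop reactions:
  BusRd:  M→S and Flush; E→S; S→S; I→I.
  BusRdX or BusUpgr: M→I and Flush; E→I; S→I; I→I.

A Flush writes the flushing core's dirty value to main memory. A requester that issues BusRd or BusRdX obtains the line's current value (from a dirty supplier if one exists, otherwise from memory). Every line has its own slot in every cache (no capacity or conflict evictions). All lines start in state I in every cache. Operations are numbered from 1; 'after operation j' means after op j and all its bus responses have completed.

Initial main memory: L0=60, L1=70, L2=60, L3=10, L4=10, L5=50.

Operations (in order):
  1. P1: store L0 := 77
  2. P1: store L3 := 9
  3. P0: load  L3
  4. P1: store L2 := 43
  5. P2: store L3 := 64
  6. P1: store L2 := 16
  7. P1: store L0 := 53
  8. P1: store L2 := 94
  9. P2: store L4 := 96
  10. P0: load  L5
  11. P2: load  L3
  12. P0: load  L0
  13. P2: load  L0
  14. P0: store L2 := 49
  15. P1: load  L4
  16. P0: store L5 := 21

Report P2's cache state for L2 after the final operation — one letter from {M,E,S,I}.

state = I

1. P1: store L0 := 77  bus=[BusRdX]  L0: P0=I P1=M P2=I  mem[L0]=60
2. P1: store L3 := 9  bus=[BusRdX]  L3: P0=I P1=M P2=I  mem[L3]=10
3. P0: load  L3  bus=[BusRd,Flush]  L3: P0=S P1=S P2=I  mem[L3]=9
4. P1: store L2 := 43  bus=[BusRdX]  L2: P0=I P1=M P2=I  mem[L2]=60
5. P2: store L3 := 64  bus=[BusRdX]  L3: P0=I P1=I P2=M  mem[L3]=9
6. P1: store L2 := 16  bus=[-]  L2: P0=I P1=M P2=I  mem[L2]=60
7. P1: store L0 := 53  bus=[-]  L0: P0=I P1=M P2=I  mem[L0]=60
8. P1: store L2 := 94  bus=[-]  L2: P0=I P1=M P2=I  mem[L2]=60
9. P2: store L4 := 96  bus=[BusRdX]  L4: P0=I P1=I P2=M  mem[L4]=10
10. P0: load  L5  bus=[BusRd]  L5: P0=E P1=I P2=I  mem[L5]=50
11. P2: load  L3  bus=[-]  L3: P0=I P1=I P2=M  mem[L3]=9
12. P0: load  L0  bus=[BusRd,Flush]  L0: P0=S P1=S P2=I  mem[L0]=53
13. P2: load  L0  bus=[BusRd]  L0: P0=S P1=S P2=S  mem[L0]=53
14. P0: store L2 := 49  bus=[BusRdX,Flush]  L2: P0=M P1=I P2=I  mem[L2]=94
15. P1: load  L4  bus=[BusRd,Flush]  L4: P0=I P1=S P2=S  mem[L4]=96
16. P0: store L5 := 21  bus=[-]  L5: P0=M P1=I P2=I  mem[L5]=50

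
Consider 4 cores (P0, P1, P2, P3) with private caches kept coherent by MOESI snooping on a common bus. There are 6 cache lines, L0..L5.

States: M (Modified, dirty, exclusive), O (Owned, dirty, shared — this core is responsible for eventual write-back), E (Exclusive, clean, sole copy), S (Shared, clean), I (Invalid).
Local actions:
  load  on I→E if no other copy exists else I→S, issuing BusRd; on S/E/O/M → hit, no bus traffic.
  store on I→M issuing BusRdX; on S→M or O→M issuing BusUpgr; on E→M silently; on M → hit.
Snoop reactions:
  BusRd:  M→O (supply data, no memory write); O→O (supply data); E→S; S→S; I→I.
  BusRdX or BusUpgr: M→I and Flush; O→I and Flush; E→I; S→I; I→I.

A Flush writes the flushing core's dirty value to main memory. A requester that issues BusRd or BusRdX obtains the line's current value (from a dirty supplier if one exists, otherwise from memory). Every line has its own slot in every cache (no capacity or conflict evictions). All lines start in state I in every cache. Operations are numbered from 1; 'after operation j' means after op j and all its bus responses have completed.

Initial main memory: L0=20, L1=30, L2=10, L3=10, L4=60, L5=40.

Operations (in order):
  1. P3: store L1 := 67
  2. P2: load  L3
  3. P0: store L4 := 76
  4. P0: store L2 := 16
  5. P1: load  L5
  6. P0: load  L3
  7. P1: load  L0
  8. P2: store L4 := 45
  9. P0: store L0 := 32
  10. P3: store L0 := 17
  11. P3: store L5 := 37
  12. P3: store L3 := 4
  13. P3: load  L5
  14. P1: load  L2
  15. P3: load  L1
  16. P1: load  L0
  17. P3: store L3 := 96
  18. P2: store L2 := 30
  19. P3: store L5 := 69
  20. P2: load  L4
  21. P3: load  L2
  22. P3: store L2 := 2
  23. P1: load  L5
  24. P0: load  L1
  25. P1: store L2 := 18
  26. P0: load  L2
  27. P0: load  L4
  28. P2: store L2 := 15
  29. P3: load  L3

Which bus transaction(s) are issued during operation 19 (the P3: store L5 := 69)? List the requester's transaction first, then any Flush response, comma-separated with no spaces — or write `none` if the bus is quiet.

bus = none

[1] P3: store L1 := 67 | P0:I, P1:I, P2:I, P3:M(67) | bus: BusRdX
[2] P2: load  L3 | P0:I, P1:I, P2:E(10), P3:I | bus: BusRd
[3] P0: store L4 := 76 | P0:M(76), P1:I, P2:I, P3:I | bus: BusRdX
[4] P0: store L2 := 16 | P0:M(16), P1:I, P2:I, P3:I | bus: BusRdX
[5] P1: load  L5 | P0:I, P1:E(40), P2:I, P3:I | bus: BusRd
[6] P0: load  L3 | P0:S(10), P1:I, P2:S(10), P3:I | bus: BusRd
[7] P1: load  L0 | P0:I, P1:E(20), P2:I, P3:I | bus: BusRd
[8] P2: store L4 := 45 | P0:I, P1:I, P2:M(45), P3:I | bus: BusRdX,Flush
[9] P0: store L0 := 32 | P0:M(32), P1:I, P2:I, P3:I | bus: BusRdX
[10] P3: store L0 := 17 | P0:I, P1:I, P2:I, P3:M(17) | bus: BusRdX,Flush
[11] P3: store L5 := 37 | P0:I, P1:I, P2:I, P3:M(37) | bus: BusRdX
[12] P3: store L3 := 4 | P0:I, P1:I, P2:I, P3:M(4) | bus: BusRdX
[13] P3: load  L5 | P0:I, P1:I, P2:I, P3:M(37) | bus: none
[14] P1: load  L2 | P0:O(16), P1:S(16), P2:I, P3:I | bus: BusRd
[15] P3: load  L1 | P0:I, P1:I, P2:I, P3:M(67) | bus: none
[16] P1: load  L0 | P0:I, P1:S(17), P2:I, P3:O(17) | bus: BusRd
[17] P3: store L3 := 96 | P0:I, P1:I, P2:I, P3:M(96) | bus: none
[18] P2: store L2 := 30 | P0:I, P1:I, P2:M(30), P3:I | bus: BusRdX,Flush
[19] P3: store L5 := 69 | P0:I, P1:I, P2:I, P3:M(69) | bus: none
[20] P2: load  L4 | P0:I, P1:I, P2:M(45), P3:I | bus: none
[21] P3: load  L2 | P0:I, P1:I, P2:O(30), P3:S(30) | bus: BusRd
[22] P3: store L2 := 2 | P0:I, P1:I, P2:I, P3:M(2) | bus: BusUpgr,Flush
[23] P1: load  L5 | P0:I, P1:S(69), P2:I, P3:O(69) | bus: BusRd
[24] P0: load  L1 | P0:S(67), P1:I, P2:I, P3:O(67) | bus: BusRd
[25] P1: store L2 := 18 | P0:I, P1:M(18), P2:I, P3:I | bus: BusRdX,Flush
[26] P0: load  L2 | P0:S(18), P1:O(18), P2:I, P3:I | bus: BusRd
[27] P0: load  L4 | P0:S(45), P1:I, P2:O(45), P3:I | bus: BusRd
[28] P2: store L2 := 15 | P0:I, P1:I, P2:M(15), P3:I | bus: BusRdX,Flush
[29] P3: load  L3 | P0:I, P1:I, P2:I, P3:M(96) | bus: none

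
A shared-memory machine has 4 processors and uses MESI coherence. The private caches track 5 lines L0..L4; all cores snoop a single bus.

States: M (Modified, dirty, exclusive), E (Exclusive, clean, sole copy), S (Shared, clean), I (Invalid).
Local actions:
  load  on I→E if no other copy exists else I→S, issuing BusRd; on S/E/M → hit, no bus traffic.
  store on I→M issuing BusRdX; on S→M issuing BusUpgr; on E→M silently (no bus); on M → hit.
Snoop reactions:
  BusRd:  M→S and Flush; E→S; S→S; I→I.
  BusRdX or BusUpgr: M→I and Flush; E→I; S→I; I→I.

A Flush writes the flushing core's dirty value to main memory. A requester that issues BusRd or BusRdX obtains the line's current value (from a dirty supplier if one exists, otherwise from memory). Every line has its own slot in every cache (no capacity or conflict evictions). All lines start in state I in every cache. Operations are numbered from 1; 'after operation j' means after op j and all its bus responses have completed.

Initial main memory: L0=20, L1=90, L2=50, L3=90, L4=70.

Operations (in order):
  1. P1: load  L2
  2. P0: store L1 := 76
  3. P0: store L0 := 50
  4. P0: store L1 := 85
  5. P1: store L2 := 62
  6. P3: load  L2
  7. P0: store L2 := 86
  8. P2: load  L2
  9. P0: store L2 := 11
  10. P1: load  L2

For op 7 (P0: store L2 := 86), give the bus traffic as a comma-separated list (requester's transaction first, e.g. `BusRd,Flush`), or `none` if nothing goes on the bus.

bus = BusRdX

step 1: P1: load  L2  ⟶  IEII  (L2)  txn=BusRd  M[L2]=50
step 2: P0: store L1 := 76  ⟶  MIII  (L1)  txn=BusRdX  M[L1]=90
step 3: P0: store L0 := 50  ⟶  MIII  (L0)  txn=BusRdX  M[L0]=20
step 4: P0: store L1 := 85  ⟶  MIII  (L1)  txn=∅  M[L1]=90
step 5: P1: store L2 := 62  ⟶  IMII  (L2)  txn=∅  M[L2]=50
step 6: P3: load  L2  ⟶  ISIS  (L2)  txn=BusRd+Flush  M[L2]=62
step 7: P0: store L2 := 86  ⟶  MIII  (L2)  txn=BusRdX  M[L2]=62
step 8: P2: load  L2  ⟶  SISI  (L2)  txn=BusRd+Flush  M[L2]=86
step 9: P0: store L2 := 11  ⟶  MIII  (L2)  txn=BusUpgr  M[L2]=86
step 10: P1: load  L2  ⟶  SSII  (L2)  txn=BusRd+Flush  M[L2]=11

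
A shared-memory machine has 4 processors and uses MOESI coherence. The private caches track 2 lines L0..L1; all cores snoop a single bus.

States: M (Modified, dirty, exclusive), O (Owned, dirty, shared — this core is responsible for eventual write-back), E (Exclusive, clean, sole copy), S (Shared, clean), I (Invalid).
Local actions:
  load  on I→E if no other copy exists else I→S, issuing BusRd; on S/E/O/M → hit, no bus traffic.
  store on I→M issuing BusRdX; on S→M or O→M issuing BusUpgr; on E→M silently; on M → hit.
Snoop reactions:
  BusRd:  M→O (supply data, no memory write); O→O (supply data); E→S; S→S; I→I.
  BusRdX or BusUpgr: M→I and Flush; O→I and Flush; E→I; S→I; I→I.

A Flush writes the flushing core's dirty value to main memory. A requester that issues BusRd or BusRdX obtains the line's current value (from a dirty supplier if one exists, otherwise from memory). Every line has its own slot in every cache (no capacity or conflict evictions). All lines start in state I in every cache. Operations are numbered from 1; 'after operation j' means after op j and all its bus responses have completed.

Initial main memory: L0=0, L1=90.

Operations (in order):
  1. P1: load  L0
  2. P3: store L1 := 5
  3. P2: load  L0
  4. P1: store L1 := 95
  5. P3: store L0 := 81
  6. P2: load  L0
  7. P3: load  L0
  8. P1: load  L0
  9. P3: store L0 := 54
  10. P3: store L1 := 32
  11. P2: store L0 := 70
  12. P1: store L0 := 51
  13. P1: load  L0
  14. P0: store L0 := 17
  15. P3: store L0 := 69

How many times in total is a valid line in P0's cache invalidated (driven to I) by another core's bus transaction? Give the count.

  op1 P1: load  L0 → I/E/I/I on L0; bus BusRd; mem=0
  op2 P3: store L1 := 5 → I/I/I/M on L1; bus BusRdX; mem=90
  op3 P2: load  L0 → I/S/S/I on L0; bus BusRd; mem=0
  op4 P1: store L1 := 95 → I/M/I/I on L1; bus BusRdX Flush; mem=5
  op5 P3: store L0 := 81 → I/I/I/M on L0; bus BusRdX; mem=0
  op6 P2: load  L0 → I/I/S/O on L0; bus BusRd; mem=0
  op7 P3: load  L0 → I/I/S/O on L0; bus (none); mem=0
  op8 P1: load  L0 → I/S/S/O on L0; bus BusRd; mem=0
  op9 P3: store L0 := 54 → I/I/I/M on L0; bus BusUpgr; mem=0
  op10 P3: store L1 := 32 → I/I/I/M on L1; bus BusRdX Flush; mem=95
  op11 P2: store L0 := 70 → I/I/M/I on L0; bus BusRdX Flush; mem=54
  op12 P1: store L0 := 51 → I/M/I/I on L0; bus BusRdX Flush; mem=70
  op13 P1: load  L0 → I/M/I/I on L0; bus (none); mem=70
  op14 P0: store L0 := 17 → M/I/I/I on L0; bus BusRdX Flush; mem=51
  op15 P3: store L0 := 69 → I/I/I/M on L0; bus BusRdX Flush; mem=17

invalidations = 1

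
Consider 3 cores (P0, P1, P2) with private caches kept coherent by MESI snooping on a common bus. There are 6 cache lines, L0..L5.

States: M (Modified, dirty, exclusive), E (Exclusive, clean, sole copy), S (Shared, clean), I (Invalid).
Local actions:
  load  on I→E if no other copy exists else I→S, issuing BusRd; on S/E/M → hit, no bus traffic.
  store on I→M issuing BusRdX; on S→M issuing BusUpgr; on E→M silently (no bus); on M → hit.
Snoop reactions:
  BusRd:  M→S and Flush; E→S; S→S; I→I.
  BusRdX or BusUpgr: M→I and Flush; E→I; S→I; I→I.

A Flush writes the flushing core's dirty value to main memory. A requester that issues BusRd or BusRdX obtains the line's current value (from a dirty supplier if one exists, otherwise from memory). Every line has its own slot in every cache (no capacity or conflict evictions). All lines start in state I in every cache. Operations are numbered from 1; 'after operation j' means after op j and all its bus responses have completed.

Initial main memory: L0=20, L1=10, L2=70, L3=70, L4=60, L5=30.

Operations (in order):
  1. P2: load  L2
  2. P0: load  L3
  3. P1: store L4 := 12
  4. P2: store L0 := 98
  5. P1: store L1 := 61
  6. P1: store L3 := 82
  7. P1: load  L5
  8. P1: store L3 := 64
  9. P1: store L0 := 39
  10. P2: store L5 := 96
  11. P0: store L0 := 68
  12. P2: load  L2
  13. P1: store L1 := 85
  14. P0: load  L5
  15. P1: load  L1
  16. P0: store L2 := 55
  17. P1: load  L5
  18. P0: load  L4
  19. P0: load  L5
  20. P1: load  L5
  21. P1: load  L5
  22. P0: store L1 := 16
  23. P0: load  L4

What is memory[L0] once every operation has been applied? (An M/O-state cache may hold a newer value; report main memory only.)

memory[L0] = 39

  op1 P2: load  L2 → I/I/E on L2; bus BusRd; mem=70
  op2 P0: load  L3 → E/I/I on L3; bus BusRd; mem=70
  op3 P1: store L4 := 12 → I/M/I on L4; bus BusRdX; mem=60
  op4 P2: store L0 := 98 → I/I/M on L0; bus BusRdX; mem=20
  op5 P1: store L1 := 61 → I/M/I on L1; bus BusRdX; mem=10
  op6 P1: store L3 := 82 → I/M/I on L3; bus BusRdX; mem=70
  op7 P1: load  L5 → I/E/I on L5; bus BusRd; mem=30
  op8 P1: store L3 := 64 → I/M/I on L3; bus (none); mem=70
  op9 P1: store L0 := 39 → I/M/I on L0; bus BusRdX Flush; mem=98
  op10 P2: store L5 := 96 → I/I/M on L5; bus BusRdX; mem=30
  op11 P0: store L0 := 68 → M/I/I on L0; bus BusRdX Flush; mem=39
  op12 P2: load  L2 → I/I/E on L2; bus (none); mem=70
  op13 P1: store L1 := 85 → I/M/I on L1; bus (none); mem=10
  op14 P0: load  L5 → S/I/S on L5; bus BusRd Flush; mem=96
  op15 P1: load  L1 → I/M/I on L1; bus (none); mem=10
  op16 P0: store L2 := 55 → M/I/I on L2; bus BusRdX; mem=70
  op17 P1: load  L5 → S/S/S on L5; bus BusRd; mem=96
  op18 P0: load  L4 → S/S/I on L4; bus BusRd Flush; mem=12
  op19 P0: load  L5 → S/S/S on L5; bus (none); mem=96
  op20 P1: load  L5 → S/S/S on L5; bus (none); mem=96
  op21 P1: load  L5 → S/S/S on L5; bus (none); mem=96
  op22 P0: store L1 := 16 → M/I/I on L1; bus BusRdX Flush; mem=85
  op23 P0: load  L4 → S/S/I on L4; bus (none); mem=12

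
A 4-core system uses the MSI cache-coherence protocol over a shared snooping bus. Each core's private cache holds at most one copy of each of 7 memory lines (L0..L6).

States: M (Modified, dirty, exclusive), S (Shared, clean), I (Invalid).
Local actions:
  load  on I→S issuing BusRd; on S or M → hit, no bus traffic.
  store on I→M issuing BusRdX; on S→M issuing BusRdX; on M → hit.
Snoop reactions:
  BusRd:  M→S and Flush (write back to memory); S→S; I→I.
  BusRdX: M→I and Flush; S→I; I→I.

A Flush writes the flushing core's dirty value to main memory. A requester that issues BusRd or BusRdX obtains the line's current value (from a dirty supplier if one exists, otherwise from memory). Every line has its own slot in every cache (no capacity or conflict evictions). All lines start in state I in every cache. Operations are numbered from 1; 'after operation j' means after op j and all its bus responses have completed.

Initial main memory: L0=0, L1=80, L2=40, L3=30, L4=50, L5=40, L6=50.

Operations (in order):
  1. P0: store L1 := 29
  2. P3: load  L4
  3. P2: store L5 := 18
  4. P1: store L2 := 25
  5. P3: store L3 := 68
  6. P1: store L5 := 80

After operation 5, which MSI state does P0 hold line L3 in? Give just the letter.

1. P0: store L1 := 29  bus=[BusRdX]  L1: P0=M P1=I P2=I P3=I  mem[L1]=80
2. P3: load  L4  bus=[BusRd]  L4: P0=I P1=I P2=I P3=S  mem[L4]=50
3. P2: store L5 := 18  bus=[BusRdX]  L5: P0=I P1=I P2=M P3=I  mem[L5]=40
4. P1: store L2 := 25  bus=[BusRdX]  L2: P0=I P1=M P2=I P3=I  mem[L2]=40
5. P3: store L3 := 68  bus=[BusRdX]  L3: P0=I P1=I P2=I P3=M  mem[L3]=30
6. P1: store L5 := 80  bus=[BusRdX,Flush]  L5: P0=I P1=M P2=I P3=I  mem[L5]=18

state = I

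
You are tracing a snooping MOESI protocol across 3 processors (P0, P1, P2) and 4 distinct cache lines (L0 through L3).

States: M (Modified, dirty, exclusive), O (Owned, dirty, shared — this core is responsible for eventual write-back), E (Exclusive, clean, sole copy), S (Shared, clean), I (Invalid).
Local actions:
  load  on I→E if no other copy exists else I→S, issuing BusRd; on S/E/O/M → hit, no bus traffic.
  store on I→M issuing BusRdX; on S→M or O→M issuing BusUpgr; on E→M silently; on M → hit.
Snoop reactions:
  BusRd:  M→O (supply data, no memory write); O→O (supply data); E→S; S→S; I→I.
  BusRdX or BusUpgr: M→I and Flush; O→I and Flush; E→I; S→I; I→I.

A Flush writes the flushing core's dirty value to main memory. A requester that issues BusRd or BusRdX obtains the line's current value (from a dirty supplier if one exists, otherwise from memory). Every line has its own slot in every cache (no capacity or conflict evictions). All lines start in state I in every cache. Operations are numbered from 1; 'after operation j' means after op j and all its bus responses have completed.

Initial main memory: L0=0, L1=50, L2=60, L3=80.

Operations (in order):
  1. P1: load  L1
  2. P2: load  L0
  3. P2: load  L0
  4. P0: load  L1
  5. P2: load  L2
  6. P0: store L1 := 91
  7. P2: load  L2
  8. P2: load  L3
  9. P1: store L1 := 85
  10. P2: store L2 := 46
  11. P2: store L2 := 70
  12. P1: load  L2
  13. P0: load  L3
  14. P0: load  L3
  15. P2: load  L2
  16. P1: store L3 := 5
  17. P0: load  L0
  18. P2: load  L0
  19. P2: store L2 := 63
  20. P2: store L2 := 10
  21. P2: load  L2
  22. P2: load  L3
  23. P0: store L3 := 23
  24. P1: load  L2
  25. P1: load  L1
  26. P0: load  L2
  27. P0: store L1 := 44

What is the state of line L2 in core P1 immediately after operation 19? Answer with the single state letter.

[1] P1: load  L1 | P0:I, P1:E(50), P2:I | bus: BusRd
[2] P2: load  L0 | P0:I, P1:I, P2:E(0) | bus: BusRd
[3] P2: load  L0 | P0:I, P1:I, P2:E(0) | bus: none
[4] P0: load  L1 | P0:S(50), P1:S(50), P2:I | bus: BusRd
[5] P2: load  L2 | P0:I, P1:I, P2:E(60) | bus: BusRd
[6] P0: store L1 := 91 | P0:M(91), P1:I, P2:I | bus: BusUpgr
[7] P2: load  L2 | P0:I, P1:I, P2:E(60) | bus: none
[8] P2: load  L3 | P0:I, P1:I, P2:E(80) | bus: BusRd
[9] P1: store L1 := 85 | P0:I, P1:M(85), P2:I | bus: BusRdX,Flush
[10] P2: store L2 := 46 | P0:I, P1:I, P2:M(46) | bus: none
[11] P2: store L2 := 70 | P0:I, P1:I, P2:M(70) | bus: none
[12] P1: load  L2 | P0:I, P1:S(70), P2:O(70) | bus: BusRd
[13] P0: load  L3 | P0:S(80), P1:I, P2:S(80) | bus: BusRd
[14] P0: load  L3 | P0:S(80), P1:I, P2:S(80) | bus: none
[15] P2: load  L2 | P0:I, P1:S(70), P2:O(70) | bus: none
[16] P1: store L3 := 5 | P0:I, P1:M(5), P2:I | bus: BusRdX
[17] P0: load  L0 | P0:S(0), P1:I, P2:S(0) | bus: BusRd
[18] P2: load  L0 | P0:S(0), P1:I, P2:S(0) | bus: none
[19] P2: store L2 := 63 | P0:I, P1:I, P2:M(63) | bus: BusUpgr
[20] P2: store L2 := 10 | P0:I, P1:I, P2:M(10) | bus: none
[21] P2: load  L2 | P0:I, P1:I, P2:M(10) | bus: none
[22] P2: load  L3 | P0:I, P1:O(5), P2:S(5) | bus: BusRd
[23] P0: store L3 := 23 | P0:M(23), P1:I, P2:I | bus: BusRdX,Flush
[24] P1: load  L2 | P0:I, P1:S(10), P2:O(10) | bus: BusRd
[25] P1: load  L1 | P0:I, P1:M(85), P2:I | bus: none
[26] P0: load  L2 | P0:S(10), P1:S(10), P2:O(10) | bus: BusRd
[27] P0: store L1 := 44 | P0:M(44), P1:I, P2:I | bus: BusRdX,Flush

state = I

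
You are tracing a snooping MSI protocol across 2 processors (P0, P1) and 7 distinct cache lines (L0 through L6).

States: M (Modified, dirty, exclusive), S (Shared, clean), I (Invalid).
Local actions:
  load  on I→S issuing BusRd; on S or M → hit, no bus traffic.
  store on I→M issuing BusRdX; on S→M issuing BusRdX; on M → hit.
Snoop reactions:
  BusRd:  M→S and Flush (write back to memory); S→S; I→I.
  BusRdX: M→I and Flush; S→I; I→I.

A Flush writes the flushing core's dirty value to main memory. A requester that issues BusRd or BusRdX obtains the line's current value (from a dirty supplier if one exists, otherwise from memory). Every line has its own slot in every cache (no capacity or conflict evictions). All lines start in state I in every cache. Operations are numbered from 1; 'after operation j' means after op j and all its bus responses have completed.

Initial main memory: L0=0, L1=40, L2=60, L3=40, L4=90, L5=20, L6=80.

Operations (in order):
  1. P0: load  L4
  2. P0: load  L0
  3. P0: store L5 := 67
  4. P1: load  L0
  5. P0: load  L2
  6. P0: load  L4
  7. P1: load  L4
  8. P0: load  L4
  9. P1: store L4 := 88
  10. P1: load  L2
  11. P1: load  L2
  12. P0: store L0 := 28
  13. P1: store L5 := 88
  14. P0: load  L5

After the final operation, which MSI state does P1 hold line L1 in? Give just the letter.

state = I

1. P0: load  L4  bus=[BusRd]  L4: P0=S P1=I  mem[L4]=90
2. P0: load  L0  bus=[BusRd]  L0: P0=S P1=I  mem[L0]=0
3. P0: store L5 := 67  bus=[BusRdX]  L5: P0=M P1=I  mem[L5]=20
4. P1: load  L0  bus=[BusRd]  L0: P0=S P1=S  mem[L0]=0
5. P0: load  L2  bus=[BusRd]  L2: P0=S P1=I  mem[L2]=60
6. P0: load  L4  bus=[-]  L4: P0=S P1=I  mem[L4]=90
7. P1: load  L4  bus=[BusRd]  L4: P0=S P1=S  mem[L4]=90
8. P0: load  L4  bus=[-]  L4: P0=S P1=S  mem[L4]=90
9. P1: store L4 := 88  bus=[BusRdX]  L4: P0=I P1=M  mem[L4]=90
10. P1: load  L2  bus=[BusRd]  L2: P0=S P1=S  mem[L2]=60
11. P1: load  L2  bus=[-]  L2: P0=S P1=S  mem[L2]=60
12. P0: store L0 := 28  bus=[BusRdX]  L0: P0=M P1=I  mem[L0]=0
13. P1: store L5 := 88  bus=[BusRdX,Flush]  L5: P0=I P1=M  mem[L5]=67
14. P0: load  L5  bus=[BusRd,Flush]  L5: P0=S P1=S  mem[L5]=88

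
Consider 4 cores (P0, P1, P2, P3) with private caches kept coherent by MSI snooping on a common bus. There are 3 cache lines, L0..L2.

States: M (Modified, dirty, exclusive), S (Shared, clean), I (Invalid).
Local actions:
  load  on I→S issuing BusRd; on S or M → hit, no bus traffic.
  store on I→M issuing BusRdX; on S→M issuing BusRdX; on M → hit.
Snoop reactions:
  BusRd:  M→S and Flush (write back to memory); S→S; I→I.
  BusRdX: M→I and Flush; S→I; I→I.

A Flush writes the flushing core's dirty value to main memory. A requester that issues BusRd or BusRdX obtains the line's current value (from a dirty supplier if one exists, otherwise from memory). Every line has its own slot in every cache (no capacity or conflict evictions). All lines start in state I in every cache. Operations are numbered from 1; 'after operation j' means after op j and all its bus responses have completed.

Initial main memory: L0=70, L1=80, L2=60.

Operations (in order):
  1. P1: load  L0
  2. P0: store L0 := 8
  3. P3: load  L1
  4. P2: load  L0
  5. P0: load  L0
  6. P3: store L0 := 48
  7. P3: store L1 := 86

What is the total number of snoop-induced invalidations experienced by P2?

step 1: P1: load  L0  ⟶  ISII  (L0)  txn=BusRd  M[L0]=70
step 2: P0: store L0 := 8  ⟶  MIII  (L0)  txn=BusRdX  M[L0]=70
step 3: P3: load  L1  ⟶  IIIS  (L1)  txn=BusRd  M[L1]=80
step 4: P2: load  L0  ⟶  SISI  (L0)  txn=BusRd+Flush  M[L0]=8
step 5: P0: load  L0  ⟶  SISI  (L0)  txn=∅  M[L0]=8
step 6: P3: store L0 := 48  ⟶  IIIM  (L0)  txn=BusRdX  M[L0]=8
step 7: P3: store L1 := 86  ⟶  IIIM  (L1)  txn=BusRdX  M[L1]=80

invalidations = 1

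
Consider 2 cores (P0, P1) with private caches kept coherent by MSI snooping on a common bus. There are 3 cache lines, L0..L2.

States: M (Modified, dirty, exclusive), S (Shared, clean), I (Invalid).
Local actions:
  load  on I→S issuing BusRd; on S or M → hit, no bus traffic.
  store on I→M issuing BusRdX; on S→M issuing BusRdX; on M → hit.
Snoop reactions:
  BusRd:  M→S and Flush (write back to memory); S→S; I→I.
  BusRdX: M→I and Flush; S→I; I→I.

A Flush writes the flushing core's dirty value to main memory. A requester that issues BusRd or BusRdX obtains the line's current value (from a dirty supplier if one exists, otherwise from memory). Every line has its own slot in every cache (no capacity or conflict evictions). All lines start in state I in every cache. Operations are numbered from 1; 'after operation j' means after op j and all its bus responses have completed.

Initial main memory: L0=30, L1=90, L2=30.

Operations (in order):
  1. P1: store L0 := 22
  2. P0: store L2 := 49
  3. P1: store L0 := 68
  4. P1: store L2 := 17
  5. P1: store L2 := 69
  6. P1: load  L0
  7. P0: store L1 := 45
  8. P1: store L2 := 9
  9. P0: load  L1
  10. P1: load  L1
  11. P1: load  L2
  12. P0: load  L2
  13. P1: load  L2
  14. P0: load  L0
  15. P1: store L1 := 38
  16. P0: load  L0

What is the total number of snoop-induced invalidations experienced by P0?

  op1 P1: store L0 := 22 → I/M on L0; bus BusRdX; mem=30
  op2 P0: store L2 := 49 → M/I on L2; bus BusRdX; mem=30
  op3 P1: store L0 := 68 → I/M on L0; bus (none); mem=30
  op4 P1: store L2 := 17 → I/M on L2; bus BusRdX Flush; mem=49
  op5 P1: store L2 := 69 → I/M on L2; bus (none); mem=49
  op6 P1: load  L0 → I/M on L0; bus (none); mem=30
  op7 P0: store L1 := 45 → M/I on L1; bus BusRdX; mem=90
  op8 P1: store L2 := 9 → I/M on L2; bus (none); mem=49
  op9 P0: load  L1 → M/I on L1; bus (none); mem=90
  op10 P1: load  L1 → S/S on L1; bus BusRd Flush; mem=45
  op11 P1: load  L2 → I/M on L2; bus (none); mem=49
  op12 P0: load  L2 → S/S on L2; bus BusRd Flush; mem=9
  op13 P1: load  L2 → S/S on L2; bus (none); mem=9
  op14 P0: load  L0 → S/S on L0; bus BusRd Flush; mem=68
  op15 P1: store L1 := 38 → I/M on L1; bus BusRdX; mem=45
  op16 P0: load  L0 → S/S on L0; bus (none); mem=68

invalidations = 2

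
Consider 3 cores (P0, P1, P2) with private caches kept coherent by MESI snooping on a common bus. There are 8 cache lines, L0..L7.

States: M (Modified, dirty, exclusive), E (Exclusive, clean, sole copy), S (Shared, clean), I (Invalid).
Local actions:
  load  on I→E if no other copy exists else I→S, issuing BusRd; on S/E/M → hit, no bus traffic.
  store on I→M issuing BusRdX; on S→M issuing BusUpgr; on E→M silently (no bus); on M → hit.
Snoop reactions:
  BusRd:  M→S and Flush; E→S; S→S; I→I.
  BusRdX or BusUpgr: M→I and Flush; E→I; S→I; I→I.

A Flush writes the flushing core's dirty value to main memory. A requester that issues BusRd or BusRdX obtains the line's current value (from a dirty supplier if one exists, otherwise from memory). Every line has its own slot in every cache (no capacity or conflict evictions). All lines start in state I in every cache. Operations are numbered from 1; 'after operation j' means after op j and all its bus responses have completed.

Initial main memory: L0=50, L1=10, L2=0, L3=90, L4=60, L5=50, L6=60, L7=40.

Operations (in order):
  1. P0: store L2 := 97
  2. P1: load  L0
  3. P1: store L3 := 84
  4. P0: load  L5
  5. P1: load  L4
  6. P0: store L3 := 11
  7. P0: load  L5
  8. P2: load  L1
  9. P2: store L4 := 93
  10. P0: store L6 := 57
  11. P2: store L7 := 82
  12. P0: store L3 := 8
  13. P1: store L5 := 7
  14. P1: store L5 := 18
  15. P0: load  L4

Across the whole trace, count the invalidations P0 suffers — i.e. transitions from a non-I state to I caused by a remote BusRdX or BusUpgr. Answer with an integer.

invalidations = 1

step 1: P0: store L2 := 97  ⟶  MII  (L2)  txn=BusRdX  M[L2]=0
step 2: P1: load  L0  ⟶  IEI  (L0)  txn=BusRd  M[L0]=50
step 3: P1: store L3 := 84  ⟶  IMI  (L3)  txn=BusRdX  M[L3]=90
step 4: P0: load  L5  ⟶  EII  (L5)  txn=BusRd  M[L5]=50
step 5: P1: load  L4  ⟶  IEI  (L4)  txn=BusRd  M[L4]=60
step 6: P0: store L3 := 11  ⟶  MII  (L3)  txn=BusRdX+Flush  M[L3]=84
step 7: P0: load  L5  ⟶  EII  (L5)  txn=∅  M[L5]=50
step 8: P2: load  L1  ⟶  IIE  (L1)  txn=BusRd  M[L1]=10
step 9: P2: store L4 := 93  ⟶  IIM  (L4)  txn=BusRdX  M[L4]=60
step 10: P0: store L6 := 57  ⟶  MII  (L6)  txn=BusRdX  M[L6]=60
step 11: P2: store L7 := 82  ⟶  IIM  (L7)  txn=BusRdX  M[L7]=40
step 12: P0: store L3 := 8  ⟶  MII  (L3)  txn=∅  M[L3]=84
step 13: P1: store L5 := 7  ⟶  IMI  (L5)  txn=BusRdX  M[L5]=50
step 14: P1: store L5 := 18  ⟶  IMI  (L5)  txn=∅  M[L5]=50
step 15: P0: load  L4  ⟶  SIS  (L4)  txn=BusRd+Flush  M[L4]=93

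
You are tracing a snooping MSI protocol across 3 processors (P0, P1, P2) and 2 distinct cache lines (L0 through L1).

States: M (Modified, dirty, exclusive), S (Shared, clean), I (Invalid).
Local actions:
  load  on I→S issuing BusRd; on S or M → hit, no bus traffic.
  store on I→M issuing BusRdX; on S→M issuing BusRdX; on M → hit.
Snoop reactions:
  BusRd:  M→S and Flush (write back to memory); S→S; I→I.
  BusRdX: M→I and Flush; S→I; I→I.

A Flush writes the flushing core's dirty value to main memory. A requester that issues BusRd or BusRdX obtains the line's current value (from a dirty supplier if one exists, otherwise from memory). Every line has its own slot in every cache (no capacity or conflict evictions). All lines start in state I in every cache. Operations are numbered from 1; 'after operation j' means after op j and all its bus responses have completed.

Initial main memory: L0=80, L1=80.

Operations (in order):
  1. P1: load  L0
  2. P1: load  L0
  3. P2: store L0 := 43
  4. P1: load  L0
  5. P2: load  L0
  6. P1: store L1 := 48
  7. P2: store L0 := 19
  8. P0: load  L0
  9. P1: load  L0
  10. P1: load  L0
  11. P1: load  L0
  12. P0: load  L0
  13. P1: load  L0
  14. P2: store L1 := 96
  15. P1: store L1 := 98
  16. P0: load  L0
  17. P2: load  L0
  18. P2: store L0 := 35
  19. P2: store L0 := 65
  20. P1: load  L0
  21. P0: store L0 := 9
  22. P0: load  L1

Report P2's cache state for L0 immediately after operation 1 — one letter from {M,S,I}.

[1] P1: load  L0 | P0:I, P1:S(80), P2:I | bus: BusRd
[2] P1: load  L0 | P0:I, P1:S(80), P2:I | bus: none
[3] P2: store L0 := 43 | P0:I, P1:I, P2:M(43) | bus: BusRdX
[4] P1: load  L0 | P0:I, P1:S(43), P2:S(43) | bus: BusRd,Flush
[5] P2: load  L0 | P0:I, P1:S(43), P2:S(43) | bus: none
[6] P1: store L1 := 48 | P0:I, P1:M(48), P2:I | bus: BusRdX
[7] P2: store L0 := 19 | P0:I, P1:I, P2:M(19) | bus: BusRdX
[8] P0: load  L0 | P0:S(19), P1:I, P2:S(19) | bus: BusRd,Flush
[9] P1: load  L0 | P0:S(19), P1:S(19), P2:S(19) | bus: BusRd
[10] P1: load  L0 | P0:S(19), P1:S(19), P2:S(19) | bus: none
[11] P1: load  L0 | P0:S(19), P1:S(19), P2:S(19) | bus: none
[12] P0: load  L0 | P0:S(19), P1:S(19), P2:S(19) | bus: none
[13] P1: load  L0 | P0:S(19), P1:S(19), P2:S(19) | bus: none
[14] P2: store L1 := 96 | P0:I, P1:I, P2:M(96) | bus: BusRdX,Flush
[15] P1: store L1 := 98 | P0:I, P1:M(98), P2:I | bus: BusRdX,Flush
[16] P0: load  L0 | P0:S(19), P1:S(19), P2:S(19) | bus: none
[17] P2: load  L0 | P0:S(19), P1:S(19), P2:S(19) | bus: none
[18] P2: store L0 := 35 | P0:I, P1:I, P2:M(35) | bus: BusRdX
[19] P2: store L0 := 65 | P0:I, P1:I, P2:M(65) | bus: none
[20] P1: load  L0 | P0:I, P1:S(65), P2:S(65) | bus: BusRd,Flush
[21] P0: store L0 := 9 | P0:M(9), P1:I, P2:I | bus: BusRdX
[22] P0: load  L1 | P0:S(98), P1:S(98), P2:I | bus: BusRd,Flush

state = I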